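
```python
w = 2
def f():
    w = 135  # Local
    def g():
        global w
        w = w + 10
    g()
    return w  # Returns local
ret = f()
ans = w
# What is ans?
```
12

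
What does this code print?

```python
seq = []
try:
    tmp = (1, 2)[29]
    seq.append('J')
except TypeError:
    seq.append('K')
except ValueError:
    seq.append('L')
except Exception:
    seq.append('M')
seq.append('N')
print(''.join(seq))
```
MN

IndexError not specifically caught, falls to Exception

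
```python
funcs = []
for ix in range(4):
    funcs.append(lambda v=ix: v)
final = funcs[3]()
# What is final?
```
3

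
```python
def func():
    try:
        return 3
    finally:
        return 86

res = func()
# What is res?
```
86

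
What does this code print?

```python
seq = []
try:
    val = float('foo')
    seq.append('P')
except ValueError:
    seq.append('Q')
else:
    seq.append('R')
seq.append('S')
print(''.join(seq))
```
QS

else block skipped when exception is caught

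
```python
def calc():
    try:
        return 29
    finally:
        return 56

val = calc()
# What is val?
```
56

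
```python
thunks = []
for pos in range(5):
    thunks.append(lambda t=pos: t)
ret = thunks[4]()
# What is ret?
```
4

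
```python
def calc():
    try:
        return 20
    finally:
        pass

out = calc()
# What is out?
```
20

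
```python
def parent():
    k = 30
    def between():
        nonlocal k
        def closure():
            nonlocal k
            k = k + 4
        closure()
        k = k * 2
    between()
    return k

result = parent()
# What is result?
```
68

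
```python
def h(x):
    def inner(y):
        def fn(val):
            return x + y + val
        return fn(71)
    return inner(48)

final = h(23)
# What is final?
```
142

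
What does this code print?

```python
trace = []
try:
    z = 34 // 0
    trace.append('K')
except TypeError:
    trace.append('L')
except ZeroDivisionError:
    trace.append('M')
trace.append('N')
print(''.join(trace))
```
MN

ZeroDivisionError is caught by its specific handler, not TypeError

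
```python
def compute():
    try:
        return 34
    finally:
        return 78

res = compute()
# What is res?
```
78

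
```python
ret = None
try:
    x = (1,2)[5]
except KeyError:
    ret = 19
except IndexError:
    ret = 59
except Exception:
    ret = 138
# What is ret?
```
59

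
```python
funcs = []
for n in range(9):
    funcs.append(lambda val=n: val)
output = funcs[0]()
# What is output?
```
0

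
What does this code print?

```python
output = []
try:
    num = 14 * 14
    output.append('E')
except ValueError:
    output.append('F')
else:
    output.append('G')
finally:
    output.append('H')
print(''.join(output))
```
EGH

else runs before finally when no exception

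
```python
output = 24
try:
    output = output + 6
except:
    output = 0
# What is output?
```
30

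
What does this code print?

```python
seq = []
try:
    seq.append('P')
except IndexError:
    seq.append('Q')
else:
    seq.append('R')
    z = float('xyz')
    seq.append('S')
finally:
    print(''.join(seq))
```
PR

Try succeeds, else appends 'R', ValueError in else is uncaught, finally prints before exception propagates ('S' never appended)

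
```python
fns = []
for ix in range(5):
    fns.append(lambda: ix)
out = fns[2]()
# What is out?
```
4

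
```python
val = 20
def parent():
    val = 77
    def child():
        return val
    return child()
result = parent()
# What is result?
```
77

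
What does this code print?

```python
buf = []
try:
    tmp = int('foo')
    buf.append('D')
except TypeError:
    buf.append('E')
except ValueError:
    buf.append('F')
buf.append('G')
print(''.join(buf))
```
FG

ValueError is caught by its specific handler, not TypeError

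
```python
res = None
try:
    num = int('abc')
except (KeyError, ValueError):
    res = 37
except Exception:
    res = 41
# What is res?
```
37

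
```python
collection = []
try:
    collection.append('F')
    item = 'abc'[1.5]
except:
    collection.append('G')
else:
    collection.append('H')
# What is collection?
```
['F', 'G']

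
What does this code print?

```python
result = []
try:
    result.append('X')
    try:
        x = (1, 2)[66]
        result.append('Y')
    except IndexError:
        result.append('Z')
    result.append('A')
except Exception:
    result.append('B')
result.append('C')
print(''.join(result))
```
XZAC

Inner exception caught by inner handler, outer continues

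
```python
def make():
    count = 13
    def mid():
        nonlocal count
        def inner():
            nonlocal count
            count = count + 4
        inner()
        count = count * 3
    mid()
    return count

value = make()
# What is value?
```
51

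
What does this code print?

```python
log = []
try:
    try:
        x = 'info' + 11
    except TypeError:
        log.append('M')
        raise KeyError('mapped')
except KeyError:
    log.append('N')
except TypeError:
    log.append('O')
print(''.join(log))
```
MN

New KeyError raised, caught by outer KeyError handler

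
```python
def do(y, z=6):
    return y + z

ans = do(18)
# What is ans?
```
24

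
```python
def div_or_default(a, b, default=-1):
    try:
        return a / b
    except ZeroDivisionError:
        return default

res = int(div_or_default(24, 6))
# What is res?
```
4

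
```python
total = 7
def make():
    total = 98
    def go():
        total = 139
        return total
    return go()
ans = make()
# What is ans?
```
139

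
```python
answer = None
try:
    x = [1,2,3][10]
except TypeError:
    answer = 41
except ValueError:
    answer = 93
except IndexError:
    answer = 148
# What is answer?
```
148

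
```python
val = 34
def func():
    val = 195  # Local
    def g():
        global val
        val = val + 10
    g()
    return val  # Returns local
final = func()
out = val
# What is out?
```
44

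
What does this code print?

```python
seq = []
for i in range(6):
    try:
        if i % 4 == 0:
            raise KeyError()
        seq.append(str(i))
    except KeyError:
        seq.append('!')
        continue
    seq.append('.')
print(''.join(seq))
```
!1.2.3.!5.

continue in except skips rest of loop body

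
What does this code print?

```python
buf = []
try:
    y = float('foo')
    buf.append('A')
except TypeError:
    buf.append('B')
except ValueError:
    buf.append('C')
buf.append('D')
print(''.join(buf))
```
CD

ValueError is caught by its specific handler, not TypeError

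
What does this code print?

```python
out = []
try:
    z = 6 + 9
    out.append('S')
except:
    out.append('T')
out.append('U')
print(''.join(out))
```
SU

No exception, try block completes normally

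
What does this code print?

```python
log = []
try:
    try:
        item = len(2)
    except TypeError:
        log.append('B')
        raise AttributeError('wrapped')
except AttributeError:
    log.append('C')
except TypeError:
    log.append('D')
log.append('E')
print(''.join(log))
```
BCE

AttributeError raised and caught, original TypeError not re-raised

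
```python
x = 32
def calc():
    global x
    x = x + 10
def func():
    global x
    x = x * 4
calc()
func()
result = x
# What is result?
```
168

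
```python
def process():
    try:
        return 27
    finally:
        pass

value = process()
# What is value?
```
27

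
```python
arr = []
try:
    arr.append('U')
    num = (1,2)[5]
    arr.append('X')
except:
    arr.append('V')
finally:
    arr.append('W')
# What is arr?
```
['U', 'V', 'W']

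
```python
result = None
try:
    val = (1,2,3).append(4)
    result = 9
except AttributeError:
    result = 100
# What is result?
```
100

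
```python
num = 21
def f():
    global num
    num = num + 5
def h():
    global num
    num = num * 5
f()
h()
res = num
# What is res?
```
130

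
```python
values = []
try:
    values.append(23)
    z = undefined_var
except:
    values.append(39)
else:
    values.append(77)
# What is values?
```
[23, 39]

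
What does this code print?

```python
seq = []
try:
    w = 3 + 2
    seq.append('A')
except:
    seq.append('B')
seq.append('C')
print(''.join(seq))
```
AC

No exception, try block completes normally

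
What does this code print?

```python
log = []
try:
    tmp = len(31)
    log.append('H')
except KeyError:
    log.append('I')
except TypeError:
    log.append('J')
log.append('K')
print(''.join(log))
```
JK

TypeError is caught by its specific handler, not KeyError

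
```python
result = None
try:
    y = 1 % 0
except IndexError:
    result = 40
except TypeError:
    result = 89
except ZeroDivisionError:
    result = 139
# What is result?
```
139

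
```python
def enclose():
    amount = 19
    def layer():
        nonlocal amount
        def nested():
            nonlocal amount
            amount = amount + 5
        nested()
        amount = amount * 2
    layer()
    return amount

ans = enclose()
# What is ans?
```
48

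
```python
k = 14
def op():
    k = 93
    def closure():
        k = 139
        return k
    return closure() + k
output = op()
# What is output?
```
232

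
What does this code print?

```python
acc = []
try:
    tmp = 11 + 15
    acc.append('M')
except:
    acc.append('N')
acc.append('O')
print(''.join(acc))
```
MO

No exception, try block completes normally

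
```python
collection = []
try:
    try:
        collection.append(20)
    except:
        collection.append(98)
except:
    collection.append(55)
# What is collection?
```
[20]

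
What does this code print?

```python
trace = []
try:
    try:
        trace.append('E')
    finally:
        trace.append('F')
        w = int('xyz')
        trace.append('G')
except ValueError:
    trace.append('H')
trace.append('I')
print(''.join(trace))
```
EFHI

Exception in inner finally caught by outer except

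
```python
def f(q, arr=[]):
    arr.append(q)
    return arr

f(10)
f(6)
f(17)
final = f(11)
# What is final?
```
[10, 6, 17, 11]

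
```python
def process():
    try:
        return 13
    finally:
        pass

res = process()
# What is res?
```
13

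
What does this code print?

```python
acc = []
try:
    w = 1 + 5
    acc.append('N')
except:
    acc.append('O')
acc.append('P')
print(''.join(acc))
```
NP

No exception, try block completes normally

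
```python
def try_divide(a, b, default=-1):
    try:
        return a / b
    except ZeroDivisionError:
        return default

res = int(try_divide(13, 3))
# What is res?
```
4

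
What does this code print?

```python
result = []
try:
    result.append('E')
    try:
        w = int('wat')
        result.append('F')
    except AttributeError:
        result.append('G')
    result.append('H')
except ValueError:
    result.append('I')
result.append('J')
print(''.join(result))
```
EIJ

Inner handler doesn't match, propagates to outer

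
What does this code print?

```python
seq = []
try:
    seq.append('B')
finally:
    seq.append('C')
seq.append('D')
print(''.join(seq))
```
BCD

try/finally without except, no exception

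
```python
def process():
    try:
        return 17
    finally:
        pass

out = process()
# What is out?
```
17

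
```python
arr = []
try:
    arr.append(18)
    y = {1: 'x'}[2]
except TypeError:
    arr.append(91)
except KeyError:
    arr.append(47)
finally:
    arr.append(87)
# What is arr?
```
[18, 47, 87]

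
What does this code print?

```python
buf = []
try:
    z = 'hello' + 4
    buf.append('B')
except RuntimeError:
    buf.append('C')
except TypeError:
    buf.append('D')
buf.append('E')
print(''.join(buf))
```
DE

TypeError is caught by its specific handler, not RuntimeError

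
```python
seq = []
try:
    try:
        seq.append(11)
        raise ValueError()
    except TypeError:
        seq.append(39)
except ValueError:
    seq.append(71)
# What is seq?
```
[11, 71]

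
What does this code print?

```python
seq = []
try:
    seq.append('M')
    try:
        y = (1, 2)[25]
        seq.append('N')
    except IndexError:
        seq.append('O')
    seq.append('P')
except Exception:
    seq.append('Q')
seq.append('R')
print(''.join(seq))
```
MOPR

Inner exception caught by inner handler, outer continues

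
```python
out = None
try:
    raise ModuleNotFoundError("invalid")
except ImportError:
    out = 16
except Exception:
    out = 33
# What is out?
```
16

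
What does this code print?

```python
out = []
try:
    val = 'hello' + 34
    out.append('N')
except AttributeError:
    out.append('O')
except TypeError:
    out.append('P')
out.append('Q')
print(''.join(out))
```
PQ

TypeError is caught by its specific handler, not AttributeError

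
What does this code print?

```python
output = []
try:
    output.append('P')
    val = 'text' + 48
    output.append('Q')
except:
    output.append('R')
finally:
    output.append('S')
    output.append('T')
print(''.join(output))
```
PRST

Code before exception runs, then except, then all of finally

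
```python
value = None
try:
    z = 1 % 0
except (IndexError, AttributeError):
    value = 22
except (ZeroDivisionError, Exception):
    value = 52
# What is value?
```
52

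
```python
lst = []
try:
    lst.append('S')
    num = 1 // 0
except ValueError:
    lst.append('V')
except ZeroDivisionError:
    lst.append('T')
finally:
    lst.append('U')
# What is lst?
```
['S', 'T', 'U']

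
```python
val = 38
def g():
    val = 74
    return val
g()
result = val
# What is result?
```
38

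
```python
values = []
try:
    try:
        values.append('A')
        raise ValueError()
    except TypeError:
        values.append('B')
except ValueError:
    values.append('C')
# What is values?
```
['A', 'C']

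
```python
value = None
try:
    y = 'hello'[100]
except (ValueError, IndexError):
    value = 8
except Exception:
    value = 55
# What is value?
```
8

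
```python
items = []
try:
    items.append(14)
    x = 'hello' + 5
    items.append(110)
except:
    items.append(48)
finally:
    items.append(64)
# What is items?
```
[14, 48, 64]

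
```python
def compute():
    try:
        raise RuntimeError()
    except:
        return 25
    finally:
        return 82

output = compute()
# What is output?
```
82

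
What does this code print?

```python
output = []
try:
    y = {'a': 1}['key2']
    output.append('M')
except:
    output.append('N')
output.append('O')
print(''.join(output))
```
NO

Exception raised in try, caught by bare except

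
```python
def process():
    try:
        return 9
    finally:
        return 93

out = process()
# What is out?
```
93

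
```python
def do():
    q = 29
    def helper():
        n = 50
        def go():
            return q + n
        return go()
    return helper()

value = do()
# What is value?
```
79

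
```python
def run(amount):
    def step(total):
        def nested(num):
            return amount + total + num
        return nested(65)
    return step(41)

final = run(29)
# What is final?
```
135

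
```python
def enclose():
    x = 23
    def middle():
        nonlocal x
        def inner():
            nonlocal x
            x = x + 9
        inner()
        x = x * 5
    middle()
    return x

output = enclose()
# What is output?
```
160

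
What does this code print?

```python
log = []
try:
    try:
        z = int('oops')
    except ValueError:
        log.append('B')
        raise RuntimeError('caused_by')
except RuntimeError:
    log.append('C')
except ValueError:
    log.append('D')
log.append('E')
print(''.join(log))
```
BCE

RuntimeError raised and caught, original ValueError not re-raised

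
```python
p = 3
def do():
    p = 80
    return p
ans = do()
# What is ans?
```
80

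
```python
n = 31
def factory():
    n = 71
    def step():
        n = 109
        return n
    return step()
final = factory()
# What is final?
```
109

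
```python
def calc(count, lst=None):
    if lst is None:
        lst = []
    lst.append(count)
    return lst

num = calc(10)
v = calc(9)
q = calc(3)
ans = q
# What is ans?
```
[3]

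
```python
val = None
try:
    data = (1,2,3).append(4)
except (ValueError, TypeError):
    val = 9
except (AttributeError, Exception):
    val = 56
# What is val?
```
56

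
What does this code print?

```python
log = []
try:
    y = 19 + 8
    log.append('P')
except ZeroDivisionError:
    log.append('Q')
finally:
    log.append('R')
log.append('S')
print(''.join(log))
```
PRS

finally runs after normal execution too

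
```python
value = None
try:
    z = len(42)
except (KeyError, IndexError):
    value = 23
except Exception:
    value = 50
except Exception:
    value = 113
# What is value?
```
50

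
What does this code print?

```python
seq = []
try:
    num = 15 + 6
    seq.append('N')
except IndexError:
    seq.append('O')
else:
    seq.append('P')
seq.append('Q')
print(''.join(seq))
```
NPQ

else block runs when no exception occurs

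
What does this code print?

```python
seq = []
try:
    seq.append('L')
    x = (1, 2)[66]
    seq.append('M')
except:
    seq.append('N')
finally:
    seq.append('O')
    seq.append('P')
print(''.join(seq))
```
LNOP

Code before exception runs, then except, then all of finally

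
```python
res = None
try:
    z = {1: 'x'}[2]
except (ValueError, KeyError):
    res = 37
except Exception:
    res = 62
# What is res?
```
37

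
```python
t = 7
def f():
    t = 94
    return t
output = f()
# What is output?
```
94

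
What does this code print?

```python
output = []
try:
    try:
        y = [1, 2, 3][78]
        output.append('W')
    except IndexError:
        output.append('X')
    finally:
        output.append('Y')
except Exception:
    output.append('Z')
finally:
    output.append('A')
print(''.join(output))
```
XYA

Both finally blocks run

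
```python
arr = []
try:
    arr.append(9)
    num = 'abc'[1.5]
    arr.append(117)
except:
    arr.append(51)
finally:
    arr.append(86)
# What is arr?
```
[9, 51, 86]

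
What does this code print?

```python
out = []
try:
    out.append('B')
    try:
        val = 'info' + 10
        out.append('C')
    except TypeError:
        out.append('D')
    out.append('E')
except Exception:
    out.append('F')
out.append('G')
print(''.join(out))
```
BDEG

Inner exception caught by inner handler, outer continues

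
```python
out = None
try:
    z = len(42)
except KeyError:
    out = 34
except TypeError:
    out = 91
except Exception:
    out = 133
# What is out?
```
91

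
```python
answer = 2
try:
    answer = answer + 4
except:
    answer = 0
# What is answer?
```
6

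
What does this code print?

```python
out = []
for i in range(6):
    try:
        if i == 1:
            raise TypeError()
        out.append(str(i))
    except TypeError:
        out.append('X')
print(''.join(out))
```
0X2345

Exception on i=1 caught, loop continues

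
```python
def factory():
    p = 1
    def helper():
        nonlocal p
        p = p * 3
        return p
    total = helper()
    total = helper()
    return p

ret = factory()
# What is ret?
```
9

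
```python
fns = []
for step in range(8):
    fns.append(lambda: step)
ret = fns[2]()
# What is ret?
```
7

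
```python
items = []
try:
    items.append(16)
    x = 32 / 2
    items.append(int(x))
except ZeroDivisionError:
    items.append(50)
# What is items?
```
[16, 16]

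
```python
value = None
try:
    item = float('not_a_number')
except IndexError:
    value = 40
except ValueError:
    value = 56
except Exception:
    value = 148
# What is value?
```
56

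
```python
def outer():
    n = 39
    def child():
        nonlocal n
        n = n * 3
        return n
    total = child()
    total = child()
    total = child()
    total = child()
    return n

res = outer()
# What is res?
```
3159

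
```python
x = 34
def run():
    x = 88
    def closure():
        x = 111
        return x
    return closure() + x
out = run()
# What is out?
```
199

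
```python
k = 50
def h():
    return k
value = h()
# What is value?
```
50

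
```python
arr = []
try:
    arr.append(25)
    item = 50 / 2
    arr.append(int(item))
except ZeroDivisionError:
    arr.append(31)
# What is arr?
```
[25, 25]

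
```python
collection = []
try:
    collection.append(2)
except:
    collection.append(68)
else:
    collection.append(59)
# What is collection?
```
[2, 59]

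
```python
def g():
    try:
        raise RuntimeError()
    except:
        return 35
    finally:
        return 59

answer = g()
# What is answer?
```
59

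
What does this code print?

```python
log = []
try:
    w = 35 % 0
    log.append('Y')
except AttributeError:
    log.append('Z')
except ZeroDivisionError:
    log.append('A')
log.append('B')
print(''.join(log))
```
AB

ZeroDivisionError is caught by its specific handler, not AttributeError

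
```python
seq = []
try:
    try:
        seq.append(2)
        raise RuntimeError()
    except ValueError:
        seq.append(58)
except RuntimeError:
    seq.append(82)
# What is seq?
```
[2, 82]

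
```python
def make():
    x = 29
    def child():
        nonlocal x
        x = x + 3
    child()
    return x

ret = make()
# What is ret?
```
32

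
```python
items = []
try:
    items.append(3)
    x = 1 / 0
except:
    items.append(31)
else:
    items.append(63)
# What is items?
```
[3, 31]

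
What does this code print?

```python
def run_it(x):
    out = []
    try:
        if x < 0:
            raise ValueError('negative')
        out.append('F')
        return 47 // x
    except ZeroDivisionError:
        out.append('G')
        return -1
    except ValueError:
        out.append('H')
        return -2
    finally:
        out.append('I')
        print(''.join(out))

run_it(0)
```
FGI

x=0 causes ZeroDivisionError, caught, finally prints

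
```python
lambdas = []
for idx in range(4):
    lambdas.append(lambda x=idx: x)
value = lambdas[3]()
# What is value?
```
3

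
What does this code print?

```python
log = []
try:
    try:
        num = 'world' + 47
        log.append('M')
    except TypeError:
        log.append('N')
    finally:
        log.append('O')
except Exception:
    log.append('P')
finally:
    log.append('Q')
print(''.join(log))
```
NOQ

Both finally blocks run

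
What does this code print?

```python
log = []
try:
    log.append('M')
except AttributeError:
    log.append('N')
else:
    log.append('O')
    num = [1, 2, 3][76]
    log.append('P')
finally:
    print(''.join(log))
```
MO

Try succeeds, else appends 'O', IndexError in else is uncaught, finally prints before exception propagates ('P' never appended)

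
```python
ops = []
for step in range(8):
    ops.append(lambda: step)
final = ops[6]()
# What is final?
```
7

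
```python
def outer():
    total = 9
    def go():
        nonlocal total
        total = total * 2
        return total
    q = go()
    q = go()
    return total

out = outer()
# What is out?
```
36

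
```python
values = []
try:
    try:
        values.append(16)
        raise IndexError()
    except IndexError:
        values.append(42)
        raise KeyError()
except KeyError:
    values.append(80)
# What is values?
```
[16, 42, 80]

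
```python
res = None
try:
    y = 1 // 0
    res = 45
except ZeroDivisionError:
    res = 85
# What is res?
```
85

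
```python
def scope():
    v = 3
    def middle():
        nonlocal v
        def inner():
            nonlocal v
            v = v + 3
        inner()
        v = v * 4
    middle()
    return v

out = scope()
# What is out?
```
24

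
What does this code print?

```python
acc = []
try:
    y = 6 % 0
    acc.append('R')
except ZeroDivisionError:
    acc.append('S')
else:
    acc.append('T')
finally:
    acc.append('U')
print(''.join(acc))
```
SU

Exception: except runs, else skipped, finally runs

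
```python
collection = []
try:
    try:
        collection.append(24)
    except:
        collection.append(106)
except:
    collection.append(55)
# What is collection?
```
[24]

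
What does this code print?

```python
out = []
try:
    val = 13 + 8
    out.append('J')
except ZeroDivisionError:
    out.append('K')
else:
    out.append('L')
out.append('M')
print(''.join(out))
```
JLM

else block runs when no exception occurs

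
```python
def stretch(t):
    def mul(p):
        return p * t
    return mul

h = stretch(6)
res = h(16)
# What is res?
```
96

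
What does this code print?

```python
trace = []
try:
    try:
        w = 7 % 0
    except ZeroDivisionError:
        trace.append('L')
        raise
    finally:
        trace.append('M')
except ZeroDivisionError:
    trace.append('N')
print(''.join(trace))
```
LMN

finally runs before re-raised exception propagates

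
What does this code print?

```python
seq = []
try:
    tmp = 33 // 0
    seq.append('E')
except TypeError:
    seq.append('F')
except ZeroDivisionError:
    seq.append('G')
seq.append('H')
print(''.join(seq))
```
GH

ZeroDivisionError is caught by its specific handler, not TypeError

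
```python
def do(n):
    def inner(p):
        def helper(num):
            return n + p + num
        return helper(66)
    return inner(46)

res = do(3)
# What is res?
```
115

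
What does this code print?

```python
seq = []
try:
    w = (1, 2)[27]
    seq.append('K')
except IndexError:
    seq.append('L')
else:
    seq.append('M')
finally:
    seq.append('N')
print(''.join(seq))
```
LN

Exception: except runs, else skipped, finally runs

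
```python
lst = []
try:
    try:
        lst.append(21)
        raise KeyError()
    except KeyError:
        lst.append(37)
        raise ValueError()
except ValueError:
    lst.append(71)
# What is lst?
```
[21, 37, 71]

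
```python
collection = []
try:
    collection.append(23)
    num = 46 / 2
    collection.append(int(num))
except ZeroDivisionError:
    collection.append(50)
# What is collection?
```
[23, 23]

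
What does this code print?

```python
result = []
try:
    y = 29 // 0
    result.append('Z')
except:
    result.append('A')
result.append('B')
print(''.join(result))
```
AB

Exception raised in try, caught by bare except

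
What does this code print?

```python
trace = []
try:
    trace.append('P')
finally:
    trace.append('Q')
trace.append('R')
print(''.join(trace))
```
PQR

try/finally without except, no exception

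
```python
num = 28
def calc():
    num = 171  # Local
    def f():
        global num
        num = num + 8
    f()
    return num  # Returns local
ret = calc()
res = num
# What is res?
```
36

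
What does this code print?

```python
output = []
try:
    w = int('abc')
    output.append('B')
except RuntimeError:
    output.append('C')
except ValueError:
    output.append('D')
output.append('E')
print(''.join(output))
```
DE

ValueError is caught by its specific handler, not RuntimeError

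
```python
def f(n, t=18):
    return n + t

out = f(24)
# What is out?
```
42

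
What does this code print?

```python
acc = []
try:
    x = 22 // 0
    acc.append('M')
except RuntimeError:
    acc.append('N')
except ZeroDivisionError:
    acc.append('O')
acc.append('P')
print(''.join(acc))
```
OP

ZeroDivisionError is caught by its specific handler, not RuntimeError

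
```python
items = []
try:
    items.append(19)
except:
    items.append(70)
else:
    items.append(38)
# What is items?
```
[19, 38]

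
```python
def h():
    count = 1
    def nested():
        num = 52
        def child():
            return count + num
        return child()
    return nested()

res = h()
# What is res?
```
53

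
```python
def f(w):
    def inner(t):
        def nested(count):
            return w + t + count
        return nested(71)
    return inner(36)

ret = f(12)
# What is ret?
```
119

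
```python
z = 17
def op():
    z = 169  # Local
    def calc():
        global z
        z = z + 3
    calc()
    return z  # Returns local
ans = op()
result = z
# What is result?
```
20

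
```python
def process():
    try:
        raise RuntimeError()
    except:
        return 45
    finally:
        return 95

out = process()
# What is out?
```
95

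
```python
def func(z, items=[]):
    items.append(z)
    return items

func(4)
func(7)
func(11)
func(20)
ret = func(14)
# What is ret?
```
[4, 7, 11, 20, 14]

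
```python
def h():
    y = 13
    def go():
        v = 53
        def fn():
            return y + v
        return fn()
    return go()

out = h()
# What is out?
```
66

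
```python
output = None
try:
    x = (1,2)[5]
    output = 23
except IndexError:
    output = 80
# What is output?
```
80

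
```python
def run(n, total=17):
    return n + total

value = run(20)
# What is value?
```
37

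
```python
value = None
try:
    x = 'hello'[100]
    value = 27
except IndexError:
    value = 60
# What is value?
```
60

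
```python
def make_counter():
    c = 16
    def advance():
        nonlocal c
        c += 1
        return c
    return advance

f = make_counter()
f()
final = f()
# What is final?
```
18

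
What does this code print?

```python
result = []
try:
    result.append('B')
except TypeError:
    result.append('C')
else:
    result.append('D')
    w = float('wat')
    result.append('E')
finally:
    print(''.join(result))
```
BD

Try succeeds, else appends 'D', ValueError in else is uncaught, finally prints before exception propagates ('E' never appended)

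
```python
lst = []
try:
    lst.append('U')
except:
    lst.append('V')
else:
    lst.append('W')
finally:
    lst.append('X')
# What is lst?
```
['U', 'W', 'X']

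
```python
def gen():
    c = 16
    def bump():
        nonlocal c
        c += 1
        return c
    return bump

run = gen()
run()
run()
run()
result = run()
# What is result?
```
20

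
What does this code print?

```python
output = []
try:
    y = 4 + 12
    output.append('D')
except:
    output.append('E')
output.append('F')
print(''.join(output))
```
DF

No exception, try block completes normally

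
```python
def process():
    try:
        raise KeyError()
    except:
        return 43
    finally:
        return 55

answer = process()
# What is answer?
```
55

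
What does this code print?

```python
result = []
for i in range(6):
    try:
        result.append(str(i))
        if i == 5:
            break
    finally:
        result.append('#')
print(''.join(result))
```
0#1#2#3#4#5#

finally runs even when breaking out of loop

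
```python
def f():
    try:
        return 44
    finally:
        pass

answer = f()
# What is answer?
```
44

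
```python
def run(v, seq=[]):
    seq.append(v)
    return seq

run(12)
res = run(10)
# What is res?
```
[12, 10]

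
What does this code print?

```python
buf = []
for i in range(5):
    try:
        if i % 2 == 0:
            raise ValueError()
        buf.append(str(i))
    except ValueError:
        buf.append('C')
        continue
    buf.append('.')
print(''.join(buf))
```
C1.C3.C

continue in except skips rest of loop body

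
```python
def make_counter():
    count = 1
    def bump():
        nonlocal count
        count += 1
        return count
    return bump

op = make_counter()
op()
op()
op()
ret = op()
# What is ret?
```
5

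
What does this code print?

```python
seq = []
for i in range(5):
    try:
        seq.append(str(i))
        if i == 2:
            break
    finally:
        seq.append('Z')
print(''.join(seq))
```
0Z1Z2Z

finally runs even when breaking out of loop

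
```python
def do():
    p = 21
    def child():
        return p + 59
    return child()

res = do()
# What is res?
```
80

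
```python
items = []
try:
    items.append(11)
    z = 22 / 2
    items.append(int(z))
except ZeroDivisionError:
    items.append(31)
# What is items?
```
[11, 11]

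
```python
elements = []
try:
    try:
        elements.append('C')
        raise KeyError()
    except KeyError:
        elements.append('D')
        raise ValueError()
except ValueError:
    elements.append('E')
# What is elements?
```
['C', 'D', 'E']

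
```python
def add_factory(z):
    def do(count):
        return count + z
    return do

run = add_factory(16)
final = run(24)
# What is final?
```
40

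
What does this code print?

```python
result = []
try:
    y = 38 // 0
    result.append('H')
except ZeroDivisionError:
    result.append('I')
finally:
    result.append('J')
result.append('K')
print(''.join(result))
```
IJK

finally always runs, even after exception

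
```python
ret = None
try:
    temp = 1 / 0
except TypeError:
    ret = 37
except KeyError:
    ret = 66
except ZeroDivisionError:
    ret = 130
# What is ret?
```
130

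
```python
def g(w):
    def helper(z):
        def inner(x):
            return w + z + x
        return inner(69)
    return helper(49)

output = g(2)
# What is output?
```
120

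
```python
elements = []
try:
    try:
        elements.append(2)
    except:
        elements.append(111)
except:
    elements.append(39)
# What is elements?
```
[2]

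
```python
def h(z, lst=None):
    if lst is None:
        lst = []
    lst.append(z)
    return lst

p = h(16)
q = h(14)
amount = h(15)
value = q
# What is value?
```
[14]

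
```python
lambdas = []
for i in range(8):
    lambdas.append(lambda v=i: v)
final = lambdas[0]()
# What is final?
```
0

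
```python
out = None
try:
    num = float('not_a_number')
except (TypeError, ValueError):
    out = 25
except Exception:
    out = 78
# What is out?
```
25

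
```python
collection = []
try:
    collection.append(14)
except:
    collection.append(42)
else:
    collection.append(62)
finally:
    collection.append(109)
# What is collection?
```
[14, 62, 109]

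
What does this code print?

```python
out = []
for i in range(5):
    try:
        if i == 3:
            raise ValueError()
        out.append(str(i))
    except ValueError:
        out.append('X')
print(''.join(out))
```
012X4

Exception on i=3 caught, loop continues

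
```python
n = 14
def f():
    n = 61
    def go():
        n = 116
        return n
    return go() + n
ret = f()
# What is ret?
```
177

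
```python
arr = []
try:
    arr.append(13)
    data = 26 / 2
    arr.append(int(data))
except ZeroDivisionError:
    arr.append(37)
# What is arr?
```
[13, 13]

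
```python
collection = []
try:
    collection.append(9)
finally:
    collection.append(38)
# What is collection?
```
[9, 38]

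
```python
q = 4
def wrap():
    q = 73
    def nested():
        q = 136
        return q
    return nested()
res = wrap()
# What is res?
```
136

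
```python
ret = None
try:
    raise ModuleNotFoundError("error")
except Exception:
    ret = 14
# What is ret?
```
14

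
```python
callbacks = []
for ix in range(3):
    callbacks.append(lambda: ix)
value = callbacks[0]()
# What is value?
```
2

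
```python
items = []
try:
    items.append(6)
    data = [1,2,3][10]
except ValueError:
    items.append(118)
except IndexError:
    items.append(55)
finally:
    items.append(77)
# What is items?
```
[6, 55, 77]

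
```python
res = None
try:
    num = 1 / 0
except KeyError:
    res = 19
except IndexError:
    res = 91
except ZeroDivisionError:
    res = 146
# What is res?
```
146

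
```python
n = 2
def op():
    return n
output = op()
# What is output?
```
2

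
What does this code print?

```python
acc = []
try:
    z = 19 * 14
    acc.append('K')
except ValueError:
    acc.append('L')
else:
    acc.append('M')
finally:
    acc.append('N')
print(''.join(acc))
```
KMN

else runs before finally when no exception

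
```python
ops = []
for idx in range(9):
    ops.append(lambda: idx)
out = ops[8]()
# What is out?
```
8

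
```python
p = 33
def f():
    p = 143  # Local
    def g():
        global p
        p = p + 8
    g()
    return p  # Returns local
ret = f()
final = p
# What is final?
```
41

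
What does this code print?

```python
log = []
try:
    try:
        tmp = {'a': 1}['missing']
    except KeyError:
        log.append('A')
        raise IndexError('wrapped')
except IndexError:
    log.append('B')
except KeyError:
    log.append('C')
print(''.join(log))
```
AB

New IndexError raised, caught by outer IndexError handler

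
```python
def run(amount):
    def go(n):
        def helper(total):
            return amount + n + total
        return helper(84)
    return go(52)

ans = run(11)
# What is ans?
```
147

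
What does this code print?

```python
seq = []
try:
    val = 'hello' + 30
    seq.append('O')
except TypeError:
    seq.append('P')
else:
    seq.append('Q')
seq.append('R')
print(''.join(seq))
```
PR

else block skipped when exception is caught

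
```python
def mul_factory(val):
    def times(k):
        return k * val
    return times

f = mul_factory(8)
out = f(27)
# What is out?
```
216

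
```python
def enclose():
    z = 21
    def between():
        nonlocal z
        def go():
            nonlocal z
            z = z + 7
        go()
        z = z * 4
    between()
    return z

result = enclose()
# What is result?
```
112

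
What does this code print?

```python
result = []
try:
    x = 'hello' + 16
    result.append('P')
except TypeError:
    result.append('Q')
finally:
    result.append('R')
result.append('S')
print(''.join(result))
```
QRS

finally always runs, even after exception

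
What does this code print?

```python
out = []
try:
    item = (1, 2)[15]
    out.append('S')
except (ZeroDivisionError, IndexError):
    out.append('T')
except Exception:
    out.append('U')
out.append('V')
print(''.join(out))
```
TV

IndexError matches tuple containing it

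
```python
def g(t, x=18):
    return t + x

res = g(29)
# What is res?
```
47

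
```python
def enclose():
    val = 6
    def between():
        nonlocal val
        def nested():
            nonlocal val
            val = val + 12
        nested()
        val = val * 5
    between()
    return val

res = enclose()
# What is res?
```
90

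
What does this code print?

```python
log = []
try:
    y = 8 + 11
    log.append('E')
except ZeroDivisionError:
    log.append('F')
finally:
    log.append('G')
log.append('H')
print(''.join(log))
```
EGH

finally runs after normal execution too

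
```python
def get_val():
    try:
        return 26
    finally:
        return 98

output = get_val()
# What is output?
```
98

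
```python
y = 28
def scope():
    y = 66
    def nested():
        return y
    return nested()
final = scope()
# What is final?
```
66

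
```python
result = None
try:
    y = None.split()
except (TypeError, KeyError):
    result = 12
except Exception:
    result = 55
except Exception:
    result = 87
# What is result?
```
55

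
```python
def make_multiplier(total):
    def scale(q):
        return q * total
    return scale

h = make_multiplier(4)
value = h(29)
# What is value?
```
116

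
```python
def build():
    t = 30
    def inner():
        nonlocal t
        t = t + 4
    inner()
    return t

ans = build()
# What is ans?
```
34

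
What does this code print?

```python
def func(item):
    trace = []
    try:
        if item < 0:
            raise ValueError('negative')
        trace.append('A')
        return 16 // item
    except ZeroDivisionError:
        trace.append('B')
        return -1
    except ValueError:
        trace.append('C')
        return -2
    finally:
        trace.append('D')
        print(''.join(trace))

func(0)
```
ABD

item=0 causes ZeroDivisionError, caught, finally prints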